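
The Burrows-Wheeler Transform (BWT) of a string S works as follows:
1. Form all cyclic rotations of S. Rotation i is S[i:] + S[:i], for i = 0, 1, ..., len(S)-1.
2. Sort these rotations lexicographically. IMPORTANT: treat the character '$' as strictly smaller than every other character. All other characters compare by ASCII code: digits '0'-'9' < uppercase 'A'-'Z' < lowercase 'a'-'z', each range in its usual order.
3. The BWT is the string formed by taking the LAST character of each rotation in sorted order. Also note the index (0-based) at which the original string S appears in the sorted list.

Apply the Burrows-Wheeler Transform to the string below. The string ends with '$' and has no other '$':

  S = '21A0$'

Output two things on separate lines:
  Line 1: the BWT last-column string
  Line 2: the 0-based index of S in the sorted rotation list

All 5 rotations (rotation i = S[i:]+S[:i]):
  rot[0] = 21A0$
  rot[1] = 1A0$2
  rot[2] = A0$21
  rot[3] = 0$21A
  rot[4] = $21A0
Sorted (with $ < everything):
  sorted[0] = $21A0  (last char: '0')
  sorted[1] = 0$21A  (last char: 'A')
  sorted[2] = 1A0$2  (last char: '2')
  sorted[3] = 21A0$  (last char: '$')
  sorted[4] = A0$21  (last char: '1')
Last column: 0A2$1
Original string S is at sorted index 3

Answer: 0A2$1
3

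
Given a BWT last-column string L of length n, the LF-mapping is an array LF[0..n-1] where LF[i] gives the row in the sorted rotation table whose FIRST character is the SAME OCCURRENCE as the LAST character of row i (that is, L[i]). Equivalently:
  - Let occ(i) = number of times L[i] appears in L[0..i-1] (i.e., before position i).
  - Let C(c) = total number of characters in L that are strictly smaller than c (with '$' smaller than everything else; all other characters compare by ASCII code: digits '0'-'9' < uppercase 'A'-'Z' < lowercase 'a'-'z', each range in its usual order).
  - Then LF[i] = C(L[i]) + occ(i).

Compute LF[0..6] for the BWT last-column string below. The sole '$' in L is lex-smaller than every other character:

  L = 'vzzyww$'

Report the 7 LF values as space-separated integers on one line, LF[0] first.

Char counts: '$':1, 'v':1, 'w':2, 'y':1, 'z':2
C (first-col start): C('$')=0, C('v')=1, C('w')=2, C('y')=4, C('z')=5
L[0]='v': occ=0, LF[0]=C('v')+0=1+0=1
L[1]='z': occ=0, LF[1]=C('z')+0=5+0=5
L[2]='z': occ=1, LF[2]=C('z')+1=5+1=6
L[3]='y': occ=0, LF[3]=C('y')+0=4+0=4
L[4]='w': occ=0, LF[4]=C('w')+0=2+0=2
L[5]='w': occ=1, LF[5]=C('w')+1=2+1=3
L[6]='$': occ=0, LF[6]=C('$')+0=0+0=0

Answer: 1 5 6 4 2 3 0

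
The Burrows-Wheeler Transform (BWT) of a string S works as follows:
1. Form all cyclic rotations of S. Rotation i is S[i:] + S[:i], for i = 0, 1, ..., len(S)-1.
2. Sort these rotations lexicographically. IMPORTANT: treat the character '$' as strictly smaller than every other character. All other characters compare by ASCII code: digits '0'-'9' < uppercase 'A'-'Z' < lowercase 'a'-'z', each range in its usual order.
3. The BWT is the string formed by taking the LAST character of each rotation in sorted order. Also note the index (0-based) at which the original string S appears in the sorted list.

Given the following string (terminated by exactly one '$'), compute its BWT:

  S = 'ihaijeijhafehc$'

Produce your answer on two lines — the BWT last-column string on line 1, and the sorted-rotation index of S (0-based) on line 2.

Answer: chhhfjajie$aeii
10

Derivation:
All 15 rotations (rotation i = S[i:]+S[:i]):
  rot[0] = ihaijeijhafehc$
  rot[1] = haijeijhafehc$i
  rot[2] = aijeijhafehc$ih
  rot[3] = ijeijhafehc$iha
  rot[4] = jeijhafehc$ihai
  rot[5] = eijhafehc$ihaij
  rot[6] = ijhafehc$ihaije
  rot[7] = jhafehc$ihaijei
  rot[8] = hafehc$ihaijeij
  rot[9] = afehc$ihaijeijh
  rot[10] = fehc$ihaijeijha
  rot[11] = ehc$ihaijeijhaf
  rot[12] = hc$ihaijeijhafe
  rot[13] = c$ihaijeijhafeh
  rot[14] = $ihaijeijhafehc
Sorted (with $ < everything):
  sorted[0] = $ihaijeijhafehc  (last char: 'c')
  sorted[1] = afehc$ihaijeijh  (last char: 'h')
  sorted[2] = aijeijhafehc$ih  (last char: 'h')
  sorted[3] = c$ihaijeijhafeh  (last char: 'h')
  sorted[4] = ehc$ihaijeijhaf  (last char: 'f')
  sorted[5] = eijhafehc$ihaij  (last char: 'j')
  sorted[6] = fehc$ihaijeijha  (last char: 'a')
  sorted[7] = hafehc$ihaijeij  (last char: 'j')
  sorted[8] = haijeijhafehc$i  (last char: 'i')
  sorted[9] = hc$ihaijeijhafe  (last char: 'e')
  sorted[10] = ihaijeijhafehc$  (last char: '$')
  sorted[11] = ijeijhafehc$iha  (last char: 'a')
  sorted[12] = ijhafehc$ihaije  (last char: 'e')
  sorted[13] = jeijhafehc$ihai  (last char: 'i')
  sorted[14] = jhafehc$ihaijei  (last char: 'i')
Last column: chhhfjajie$aeii
Original string S is at sorted index 10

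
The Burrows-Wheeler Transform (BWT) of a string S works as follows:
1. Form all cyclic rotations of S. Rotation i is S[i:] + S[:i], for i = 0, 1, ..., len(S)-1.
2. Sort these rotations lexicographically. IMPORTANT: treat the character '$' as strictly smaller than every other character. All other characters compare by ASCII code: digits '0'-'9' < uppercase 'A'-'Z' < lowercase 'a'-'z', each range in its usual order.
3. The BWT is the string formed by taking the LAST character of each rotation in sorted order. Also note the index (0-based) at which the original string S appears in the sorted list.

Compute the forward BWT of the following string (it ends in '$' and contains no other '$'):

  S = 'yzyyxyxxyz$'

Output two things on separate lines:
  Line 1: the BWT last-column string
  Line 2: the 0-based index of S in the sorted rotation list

All 11 rotations (rotation i = S[i:]+S[:i]):
  rot[0] = yzyyxyxxyz$
  rot[1] = zyyxyxxyz$y
  rot[2] = yyxyxxyz$yz
  rot[3] = yxyxxyz$yzy
  rot[4] = xyxxyz$yzyy
  rot[5] = yxxyz$yzyyx
  rot[6] = xxyz$yzyyxy
  rot[7] = xyz$yzyyxyx
  rot[8] = yz$yzyyxyxx
  rot[9] = z$yzyyxyxxy
  rot[10] = $yzyyxyxxyz
Sorted (with $ < everything):
  sorted[0] = $yzyyxyxxyz  (last char: 'z')
  sorted[1] = xxyz$yzyyxy  (last char: 'y')
  sorted[2] = xyxxyz$yzyy  (last char: 'y')
  sorted[3] = xyz$yzyyxyx  (last char: 'x')
  sorted[4] = yxxyz$yzyyx  (last char: 'x')
  sorted[5] = yxyxxyz$yzy  (last char: 'y')
  sorted[6] = yyxyxxyz$yz  (last char: 'z')
  sorted[7] = yz$yzyyxyxx  (last char: 'x')
  sorted[8] = yzyyxyxxyz$  (last char: '$')
  sorted[9] = z$yzyyxyxxy  (last char: 'y')
  sorted[10] = zyyxyxxyz$y  (last char: 'y')
Last column: zyyxxyzx$yy
Original string S is at sorted index 8

Answer: zyyxxyzx$yy
8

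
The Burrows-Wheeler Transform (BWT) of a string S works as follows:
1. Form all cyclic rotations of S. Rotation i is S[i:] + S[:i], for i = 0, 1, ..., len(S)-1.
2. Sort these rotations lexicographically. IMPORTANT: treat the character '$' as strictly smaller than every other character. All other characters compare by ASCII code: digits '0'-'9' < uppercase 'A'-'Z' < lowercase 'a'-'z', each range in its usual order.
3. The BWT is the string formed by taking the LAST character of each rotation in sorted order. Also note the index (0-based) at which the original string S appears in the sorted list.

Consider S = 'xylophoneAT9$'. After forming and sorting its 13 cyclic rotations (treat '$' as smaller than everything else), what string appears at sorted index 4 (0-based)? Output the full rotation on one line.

Answer: eAT9$xylophon

Derivation:
All 13 rotations (rotation i = S[i:]+S[:i]):
  rot[0] = xylophoneAT9$
  rot[1] = ylophoneAT9$x
  rot[2] = lophoneAT9$xy
  rot[3] = ophoneAT9$xyl
  rot[4] = phoneAT9$xylo
  rot[5] = honeAT9$xylop
  rot[6] = oneAT9$xyloph
  rot[7] = neAT9$xylopho
  rot[8] = eAT9$xylophon
  rot[9] = AT9$xylophone
  rot[10] = T9$xylophoneA
  rot[11] = 9$xylophoneAT
  rot[12] = $xylophoneAT9
Sorted (with $ < everything):
  sorted[0] = $xylophoneAT9
  sorted[1] = 9$xylophoneAT
  sorted[2] = AT9$xylophone
  sorted[3] = T9$xylophoneA
  sorted[4] = eAT9$xylophon
  sorted[5] = honeAT9$xylop
  sorted[6] = lophoneAT9$xy
  sorted[7] = neAT9$xylopho
  sorted[8] = oneAT9$xyloph
  sorted[9] = ophoneAT9$xyl
  sorted[10] = phoneAT9$xylo
  sorted[11] = xylophoneAT9$
  sorted[12] = ylophoneAT9$x
sorted[4] = eAT9$xylophon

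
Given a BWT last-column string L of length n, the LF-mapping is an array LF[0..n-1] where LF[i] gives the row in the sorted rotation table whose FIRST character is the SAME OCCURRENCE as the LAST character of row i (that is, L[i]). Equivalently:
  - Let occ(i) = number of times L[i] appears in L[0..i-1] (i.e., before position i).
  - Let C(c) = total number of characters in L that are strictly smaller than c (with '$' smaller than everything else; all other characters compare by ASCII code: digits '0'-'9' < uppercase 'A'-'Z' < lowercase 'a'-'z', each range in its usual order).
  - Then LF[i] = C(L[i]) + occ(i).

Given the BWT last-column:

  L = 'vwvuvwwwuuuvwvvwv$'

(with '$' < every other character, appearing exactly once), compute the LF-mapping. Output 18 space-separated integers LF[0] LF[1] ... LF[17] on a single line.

Answer: 5 12 6 1 7 13 14 15 2 3 4 8 16 9 10 17 11 0

Derivation:
Char counts: '$':1, 'u':4, 'v':7, 'w':6
C (first-col start): C('$')=0, C('u')=1, C('v')=5, C('w')=12
L[0]='v': occ=0, LF[0]=C('v')+0=5+0=5
L[1]='w': occ=0, LF[1]=C('w')+0=12+0=12
L[2]='v': occ=1, LF[2]=C('v')+1=5+1=6
L[3]='u': occ=0, LF[3]=C('u')+0=1+0=1
L[4]='v': occ=2, LF[4]=C('v')+2=5+2=7
L[5]='w': occ=1, LF[5]=C('w')+1=12+1=13
L[6]='w': occ=2, LF[6]=C('w')+2=12+2=14
L[7]='w': occ=3, LF[7]=C('w')+3=12+3=15
L[8]='u': occ=1, LF[8]=C('u')+1=1+1=2
L[9]='u': occ=2, LF[9]=C('u')+2=1+2=3
L[10]='u': occ=3, LF[10]=C('u')+3=1+3=4
L[11]='v': occ=3, LF[11]=C('v')+3=5+3=8
L[12]='w': occ=4, LF[12]=C('w')+4=12+4=16
L[13]='v': occ=4, LF[13]=C('v')+4=5+4=9
L[14]='v': occ=5, LF[14]=C('v')+5=5+5=10
L[15]='w': occ=5, LF[15]=C('w')+5=12+5=17
L[16]='v': occ=6, LF[16]=C('v')+6=5+6=11
L[17]='$': occ=0, LF[17]=C('$')+0=0+0=0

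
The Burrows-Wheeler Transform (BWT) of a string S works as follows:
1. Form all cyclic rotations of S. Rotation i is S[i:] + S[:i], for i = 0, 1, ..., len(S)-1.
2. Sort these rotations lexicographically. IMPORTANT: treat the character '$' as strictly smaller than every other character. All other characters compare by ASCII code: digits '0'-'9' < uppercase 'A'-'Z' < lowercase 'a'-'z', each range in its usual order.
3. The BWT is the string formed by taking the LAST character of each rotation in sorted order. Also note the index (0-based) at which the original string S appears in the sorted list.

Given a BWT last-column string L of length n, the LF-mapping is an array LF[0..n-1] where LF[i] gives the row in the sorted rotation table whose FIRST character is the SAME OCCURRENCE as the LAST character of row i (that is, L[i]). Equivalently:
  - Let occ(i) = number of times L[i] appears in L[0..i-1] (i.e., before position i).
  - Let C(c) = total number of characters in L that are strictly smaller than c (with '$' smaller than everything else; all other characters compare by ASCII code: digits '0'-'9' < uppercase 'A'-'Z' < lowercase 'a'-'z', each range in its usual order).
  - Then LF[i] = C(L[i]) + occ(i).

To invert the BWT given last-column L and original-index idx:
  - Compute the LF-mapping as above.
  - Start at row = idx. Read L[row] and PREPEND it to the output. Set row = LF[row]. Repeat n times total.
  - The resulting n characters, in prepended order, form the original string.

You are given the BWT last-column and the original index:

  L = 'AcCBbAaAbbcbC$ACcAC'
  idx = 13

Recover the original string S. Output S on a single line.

LF mapping: 1 16 7 6 12 2 11 3 13 14 17 15 8 0 4 9 18 5 10
Walk LF starting at row 13, prepending L[row]:
  step 1: row=13, L[13]='$', prepend. Next row=LF[13]=0
  step 2: row=0, L[0]='A', prepend. Next row=LF[0]=1
  step 3: row=1, L[1]='c', prepend. Next row=LF[1]=16
  step 4: row=16, L[16]='c', prepend. Next row=LF[16]=18
  step 5: row=18, L[18]='C', prepend. Next row=LF[18]=10
  step 6: row=10, L[10]='c', prepend. Next row=LF[10]=17
  step 7: row=17, L[17]='A', prepend. Next row=LF[17]=5
  step 8: row=5, L[5]='A', prepend. Next row=LF[5]=2
  step 9: row=2, L[2]='C', prepend. Next row=LF[2]=7
  step 10: row=7, L[7]='A', prepend. Next row=LF[7]=3
  step 11: row=3, L[3]='B', prepend. Next row=LF[3]=6
  step 12: row=6, L[6]='a', prepend. Next row=LF[6]=11
  step 13: row=11, L[11]='b', prepend. Next row=LF[11]=15
  step 14: row=15, L[15]='C', prepend. Next row=LF[15]=9
  step 15: row=9, L[9]='b', prepend. Next row=LF[9]=14
  step 16: row=14, L[14]='A', prepend. Next row=LF[14]=4
  step 17: row=4, L[4]='b', prepend. Next row=LF[4]=12
  step 18: row=12, L[12]='C', prepend. Next row=LF[12]=8
  step 19: row=8, L[8]='b', prepend. Next row=LF[8]=13
Reversed output: bCbAbCbaBACAAcCccA$

Answer: bCbAbCbaBACAAcCccA$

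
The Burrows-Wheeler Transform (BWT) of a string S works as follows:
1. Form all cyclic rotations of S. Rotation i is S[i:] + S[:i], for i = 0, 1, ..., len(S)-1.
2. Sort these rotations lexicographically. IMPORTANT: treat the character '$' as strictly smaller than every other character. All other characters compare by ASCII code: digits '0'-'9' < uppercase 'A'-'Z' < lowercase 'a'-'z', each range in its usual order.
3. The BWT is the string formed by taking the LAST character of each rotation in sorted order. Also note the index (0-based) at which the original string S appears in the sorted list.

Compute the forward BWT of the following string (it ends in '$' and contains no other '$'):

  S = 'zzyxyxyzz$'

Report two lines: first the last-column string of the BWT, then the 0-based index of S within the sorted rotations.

Answer: zyyzxxzzy$
9

Derivation:
All 10 rotations (rotation i = S[i:]+S[:i]):
  rot[0] = zzyxyxyzz$
  rot[1] = zyxyxyzz$z
  rot[2] = yxyxyzz$zz
  rot[3] = xyxyzz$zzy
  rot[4] = yxyzz$zzyx
  rot[5] = xyzz$zzyxy
  rot[6] = yzz$zzyxyx
  rot[7] = zz$zzyxyxy
  rot[8] = z$zzyxyxyz
  rot[9] = $zzyxyxyzz
Sorted (with $ < everything):
  sorted[0] = $zzyxyxyzz  (last char: 'z')
  sorted[1] = xyxyzz$zzy  (last char: 'y')
  sorted[2] = xyzz$zzyxy  (last char: 'y')
  sorted[3] = yxyxyzz$zz  (last char: 'z')
  sorted[4] = yxyzz$zzyx  (last char: 'x')
  sorted[5] = yzz$zzyxyx  (last char: 'x')
  sorted[6] = z$zzyxyxyz  (last char: 'z')
  sorted[7] = zyxyxyzz$z  (last char: 'z')
  sorted[8] = zz$zzyxyxy  (last char: 'y')
  sorted[9] = zzyxyxyzz$  (last char: '$')
Last column: zyyzxxzzy$
Original string S is at sorted index 9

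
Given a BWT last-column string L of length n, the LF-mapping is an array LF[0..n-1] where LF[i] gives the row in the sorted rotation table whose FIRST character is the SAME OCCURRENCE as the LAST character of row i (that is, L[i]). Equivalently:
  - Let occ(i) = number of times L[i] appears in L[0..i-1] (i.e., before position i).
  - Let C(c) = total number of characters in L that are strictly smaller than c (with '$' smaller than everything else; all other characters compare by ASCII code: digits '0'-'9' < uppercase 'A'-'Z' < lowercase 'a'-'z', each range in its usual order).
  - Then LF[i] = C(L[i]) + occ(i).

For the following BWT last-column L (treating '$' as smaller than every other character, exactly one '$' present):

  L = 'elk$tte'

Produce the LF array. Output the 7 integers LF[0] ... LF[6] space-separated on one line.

Answer: 1 4 3 0 5 6 2

Derivation:
Char counts: '$':1, 'e':2, 'k':1, 'l':1, 't':2
C (first-col start): C('$')=0, C('e')=1, C('k')=3, C('l')=4, C('t')=5
L[0]='e': occ=0, LF[0]=C('e')+0=1+0=1
L[1]='l': occ=0, LF[1]=C('l')+0=4+0=4
L[2]='k': occ=0, LF[2]=C('k')+0=3+0=3
L[3]='$': occ=0, LF[3]=C('$')+0=0+0=0
L[4]='t': occ=0, LF[4]=C('t')+0=5+0=5
L[5]='t': occ=1, LF[5]=C('t')+1=5+1=6
L[6]='e': occ=1, LF[6]=C('e')+1=1+1=2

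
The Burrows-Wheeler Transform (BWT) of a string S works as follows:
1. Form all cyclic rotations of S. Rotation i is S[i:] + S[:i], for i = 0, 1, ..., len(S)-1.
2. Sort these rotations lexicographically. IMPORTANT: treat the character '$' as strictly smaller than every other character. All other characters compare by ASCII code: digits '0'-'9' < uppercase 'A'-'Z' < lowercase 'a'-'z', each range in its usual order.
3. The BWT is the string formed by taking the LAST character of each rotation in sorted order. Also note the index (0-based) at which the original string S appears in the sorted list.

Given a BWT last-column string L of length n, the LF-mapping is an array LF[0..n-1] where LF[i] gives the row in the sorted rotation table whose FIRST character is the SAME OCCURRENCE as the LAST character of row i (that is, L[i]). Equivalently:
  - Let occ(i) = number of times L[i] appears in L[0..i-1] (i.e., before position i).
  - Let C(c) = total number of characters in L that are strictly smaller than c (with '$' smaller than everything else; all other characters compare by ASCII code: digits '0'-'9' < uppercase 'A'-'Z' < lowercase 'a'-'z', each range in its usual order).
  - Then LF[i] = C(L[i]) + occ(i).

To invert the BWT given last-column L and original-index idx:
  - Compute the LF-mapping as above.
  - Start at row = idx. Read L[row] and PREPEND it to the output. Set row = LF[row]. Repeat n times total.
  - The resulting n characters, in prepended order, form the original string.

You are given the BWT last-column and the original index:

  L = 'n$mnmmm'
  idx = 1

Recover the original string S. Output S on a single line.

LF mapping: 5 0 1 6 2 3 4
Walk LF starting at row 1, prepending L[row]:
  step 1: row=1, L[1]='$', prepend. Next row=LF[1]=0
  step 2: row=0, L[0]='n', prepend. Next row=LF[0]=5
  step 3: row=5, L[5]='m', prepend. Next row=LF[5]=3
  step 4: row=3, L[3]='n', prepend. Next row=LF[3]=6
  step 5: row=6, L[6]='m', prepend. Next row=LF[6]=4
  step 6: row=4, L[4]='m', prepend. Next row=LF[4]=2
  step 7: row=2, L[2]='m', prepend. Next row=LF[2]=1
Reversed output: mmmnmn$

Answer: mmmnmn$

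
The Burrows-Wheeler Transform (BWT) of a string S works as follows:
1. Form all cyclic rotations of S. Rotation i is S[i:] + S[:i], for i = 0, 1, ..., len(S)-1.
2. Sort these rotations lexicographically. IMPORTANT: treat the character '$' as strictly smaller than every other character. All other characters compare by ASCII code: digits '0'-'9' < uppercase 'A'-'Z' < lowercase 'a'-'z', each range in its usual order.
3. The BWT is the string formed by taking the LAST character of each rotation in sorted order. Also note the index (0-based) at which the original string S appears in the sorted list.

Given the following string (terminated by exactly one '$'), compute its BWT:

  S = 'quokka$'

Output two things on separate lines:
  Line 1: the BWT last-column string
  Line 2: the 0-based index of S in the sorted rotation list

Answer: akkou$q
5

Derivation:
All 7 rotations (rotation i = S[i:]+S[:i]):
  rot[0] = quokka$
  rot[1] = uokka$q
  rot[2] = okka$qu
  rot[3] = kka$quo
  rot[4] = ka$quok
  rot[5] = a$quokk
  rot[6] = $quokka
Sorted (with $ < everything):
  sorted[0] = $quokka  (last char: 'a')
  sorted[1] = a$quokk  (last char: 'k')
  sorted[2] = ka$quok  (last char: 'k')
  sorted[3] = kka$quo  (last char: 'o')
  sorted[4] = okka$qu  (last char: 'u')
  sorted[5] = quokka$  (last char: '$')
  sorted[6] = uokka$q  (last char: 'q')
Last column: akkou$q
Original string S is at sorted index 5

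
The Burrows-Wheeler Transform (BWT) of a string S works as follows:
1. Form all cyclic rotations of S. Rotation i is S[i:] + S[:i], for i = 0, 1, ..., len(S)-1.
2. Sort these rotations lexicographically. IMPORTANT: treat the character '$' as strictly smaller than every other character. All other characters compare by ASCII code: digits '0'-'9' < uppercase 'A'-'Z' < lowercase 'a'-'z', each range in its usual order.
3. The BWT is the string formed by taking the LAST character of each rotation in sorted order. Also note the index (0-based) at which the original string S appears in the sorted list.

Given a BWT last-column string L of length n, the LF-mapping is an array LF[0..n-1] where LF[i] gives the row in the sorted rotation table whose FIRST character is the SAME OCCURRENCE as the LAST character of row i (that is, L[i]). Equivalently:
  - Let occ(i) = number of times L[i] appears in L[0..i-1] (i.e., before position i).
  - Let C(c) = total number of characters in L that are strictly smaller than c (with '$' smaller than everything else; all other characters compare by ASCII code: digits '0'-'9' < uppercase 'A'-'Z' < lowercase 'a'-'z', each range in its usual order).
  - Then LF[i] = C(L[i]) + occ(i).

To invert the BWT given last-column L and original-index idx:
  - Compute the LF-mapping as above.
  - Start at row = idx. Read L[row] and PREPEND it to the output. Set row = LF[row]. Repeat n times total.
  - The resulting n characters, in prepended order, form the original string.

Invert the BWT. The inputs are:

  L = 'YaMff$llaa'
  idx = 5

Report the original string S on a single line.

Answer: alfalfaMY$

Derivation:
LF mapping: 2 3 1 6 7 0 8 9 4 5
Walk LF starting at row 5, prepending L[row]:
  step 1: row=5, L[5]='$', prepend. Next row=LF[5]=0
  step 2: row=0, L[0]='Y', prepend. Next row=LF[0]=2
  step 3: row=2, L[2]='M', prepend. Next row=LF[2]=1
  step 4: row=1, L[1]='a', prepend. Next row=LF[1]=3
  step 5: row=3, L[3]='f', prepend. Next row=LF[3]=6
  step 6: row=6, L[6]='l', prepend. Next row=LF[6]=8
  step 7: row=8, L[8]='a', prepend. Next row=LF[8]=4
  step 8: row=4, L[4]='f', prepend. Next row=LF[4]=7
  step 9: row=7, L[7]='l', prepend. Next row=LF[7]=9
  step 10: row=9, L[9]='a', prepend. Next row=LF[9]=5
Reversed output: alfalfaMY$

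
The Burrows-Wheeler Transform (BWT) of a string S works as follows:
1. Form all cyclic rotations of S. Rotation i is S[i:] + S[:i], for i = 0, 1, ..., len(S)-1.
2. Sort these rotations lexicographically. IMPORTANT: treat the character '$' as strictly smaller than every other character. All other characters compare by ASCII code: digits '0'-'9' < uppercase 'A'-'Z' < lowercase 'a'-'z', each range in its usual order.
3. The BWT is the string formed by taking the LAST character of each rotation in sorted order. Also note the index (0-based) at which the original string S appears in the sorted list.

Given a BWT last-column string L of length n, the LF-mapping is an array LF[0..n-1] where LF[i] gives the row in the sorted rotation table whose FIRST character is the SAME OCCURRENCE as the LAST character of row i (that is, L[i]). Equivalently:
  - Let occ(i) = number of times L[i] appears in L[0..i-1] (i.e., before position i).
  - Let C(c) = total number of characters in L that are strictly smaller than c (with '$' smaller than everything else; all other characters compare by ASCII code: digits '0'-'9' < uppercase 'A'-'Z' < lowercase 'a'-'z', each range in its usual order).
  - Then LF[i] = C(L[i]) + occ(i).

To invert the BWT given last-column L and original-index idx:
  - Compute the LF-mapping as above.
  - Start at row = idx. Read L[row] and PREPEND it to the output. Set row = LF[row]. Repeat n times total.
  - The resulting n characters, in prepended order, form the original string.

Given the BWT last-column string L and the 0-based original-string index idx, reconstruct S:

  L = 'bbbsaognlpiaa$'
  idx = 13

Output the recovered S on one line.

LF mapping: 4 5 6 13 1 11 7 10 9 12 8 2 3 0
Walk LF starting at row 13, prepending L[row]:
  step 1: row=13, L[13]='$', prepend. Next row=LF[13]=0
  step 2: row=0, L[0]='b', prepend. Next row=LF[0]=4
  step 3: row=4, L[4]='a', prepend. Next row=LF[4]=1
  step 4: row=1, L[1]='b', prepend. Next row=LF[1]=5
  step 5: row=5, L[5]='o', prepend. Next row=LF[5]=11
  step 6: row=11, L[11]='a', prepend. Next row=LF[11]=2
  step 7: row=2, L[2]='b', prepend. Next row=LF[2]=6
  step 8: row=6, L[6]='g', prepend. Next row=LF[6]=7
  step 9: row=7, L[7]='n', prepend. Next row=LF[7]=10
  step 10: row=10, L[10]='i', prepend. Next row=LF[10]=8
  step 11: row=8, L[8]='l', prepend. Next row=LF[8]=9
  step 12: row=9, L[9]='p', prepend. Next row=LF[9]=12
  step 13: row=12, L[12]='a', prepend. Next row=LF[12]=3
  step 14: row=3, L[3]='s', prepend. Next row=LF[3]=13
Reversed output: saplingbaobab$

Answer: saplingbaobab$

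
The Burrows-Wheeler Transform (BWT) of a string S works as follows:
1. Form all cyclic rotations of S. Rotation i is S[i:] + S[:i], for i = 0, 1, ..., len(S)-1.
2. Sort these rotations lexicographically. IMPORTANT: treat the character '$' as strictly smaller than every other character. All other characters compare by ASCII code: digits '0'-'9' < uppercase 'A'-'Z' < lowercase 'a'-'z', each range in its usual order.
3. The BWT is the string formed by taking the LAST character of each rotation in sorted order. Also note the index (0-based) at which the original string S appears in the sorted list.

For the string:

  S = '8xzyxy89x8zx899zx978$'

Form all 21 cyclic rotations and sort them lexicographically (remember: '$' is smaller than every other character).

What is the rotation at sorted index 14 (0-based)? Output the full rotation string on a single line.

All 21 rotations (rotation i = S[i:]+S[:i]):
  rot[0] = 8xzyxy89x8zx899zx978$
  rot[1] = xzyxy89x8zx899zx978$8
  rot[2] = zyxy89x8zx899zx978$8x
  rot[3] = yxy89x8zx899zx978$8xz
  rot[4] = xy89x8zx899zx978$8xzy
  rot[5] = y89x8zx899zx978$8xzyx
  rot[6] = 89x8zx899zx978$8xzyxy
  rot[7] = 9x8zx899zx978$8xzyxy8
  rot[8] = x8zx899zx978$8xzyxy89
  rot[9] = 8zx899zx978$8xzyxy89x
  rot[10] = zx899zx978$8xzyxy89x8
  rot[11] = x899zx978$8xzyxy89x8z
  rot[12] = 899zx978$8xzyxy89x8zx
  rot[13] = 99zx978$8xzyxy89x8zx8
  rot[14] = 9zx978$8xzyxy89x8zx89
  rot[15] = zx978$8xzyxy89x8zx899
  rot[16] = x978$8xzyxy89x8zx899z
  rot[17] = 978$8xzyxy89x8zx899zx
  rot[18] = 78$8xzyxy89x8zx899zx9
  rot[19] = 8$8xzyxy89x8zx899zx97
  rot[20] = $8xzyxy89x8zx899zx978
Sorted (with $ < everything):
  sorted[0] = $8xzyxy89x8zx899zx978
  sorted[1] = 78$8xzyxy89x8zx899zx9
  sorted[2] = 8$8xzyxy89x8zx899zx97
  sorted[3] = 899zx978$8xzyxy89x8zx
  sorted[4] = 89x8zx899zx978$8xzyxy
  sorted[5] = 8xzyxy89x8zx899zx978$
  sorted[6] = 8zx899zx978$8xzyxy89x
  sorted[7] = 978$8xzyxy89x8zx899zx
  sorted[8] = 99zx978$8xzyxy89x8zx8
  sorted[9] = 9x8zx899zx978$8xzyxy8
  sorted[10] = 9zx978$8xzyxy89x8zx89
  sorted[11] = x899zx978$8xzyxy89x8z
  sorted[12] = x8zx899zx978$8xzyxy89
  sorted[13] = x978$8xzyxy89x8zx899z
  sorted[14] = xy89x8zx899zx978$8xzy
  sorted[15] = xzyxy89x8zx899zx978$8
  sorted[16] = y89x8zx899zx978$8xzyx
  sorted[17] = yxy89x8zx899zx978$8xz
  sorted[18] = zx899zx978$8xzyxy89x8
  sorted[19] = zx978$8xzyxy89x8zx899
  sorted[20] = zyxy89x8zx899zx978$8x
sorted[14] = xy89x8zx899zx978$8xzy

Answer: xy89x8zx899zx978$8xzy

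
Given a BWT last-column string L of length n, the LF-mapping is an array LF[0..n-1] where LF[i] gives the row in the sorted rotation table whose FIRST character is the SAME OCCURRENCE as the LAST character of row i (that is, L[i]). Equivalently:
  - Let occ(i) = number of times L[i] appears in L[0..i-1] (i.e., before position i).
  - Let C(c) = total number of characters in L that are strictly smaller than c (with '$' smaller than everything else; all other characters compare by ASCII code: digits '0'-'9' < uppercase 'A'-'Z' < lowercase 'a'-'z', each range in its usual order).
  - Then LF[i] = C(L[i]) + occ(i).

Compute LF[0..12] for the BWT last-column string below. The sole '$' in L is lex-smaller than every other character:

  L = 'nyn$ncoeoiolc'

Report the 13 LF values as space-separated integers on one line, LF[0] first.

Answer: 6 12 7 0 8 1 9 3 10 4 11 5 2

Derivation:
Char counts: '$':1, 'c':2, 'e':1, 'i':1, 'l':1, 'n':3, 'o':3, 'y':1
C (first-col start): C('$')=0, C('c')=1, C('e')=3, C('i')=4, C('l')=5, C('n')=6, C('o')=9, C('y')=12
L[0]='n': occ=0, LF[0]=C('n')+0=6+0=6
L[1]='y': occ=0, LF[1]=C('y')+0=12+0=12
L[2]='n': occ=1, LF[2]=C('n')+1=6+1=7
L[3]='$': occ=0, LF[3]=C('$')+0=0+0=0
L[4]='n': occ=2, LF[4]=C('n')+2=6+2=8
L[5]='c': occ=0, LF[5]=C('c')+0=1+0=1
L[6]='o': occ=0, LF[6]=C('o')+0=9+0=9
L[7]='e': occ=0, LF[7]=C('e')+0=3+0=3
L[8]='o': occ=1, LF[8]=C('o')+1=9+1=10
L[9]='i': occ=0, LF[9]=C('i')+0=4+0=4
L[10]='o': occ=2, LF[10]=C('o')+2=9+2=11
L[11]='l': occ=0, LF[11]=C('l')+0=5+0=5
L[12]='c': occ=1, LF[12]=C('c')+1=1+1=2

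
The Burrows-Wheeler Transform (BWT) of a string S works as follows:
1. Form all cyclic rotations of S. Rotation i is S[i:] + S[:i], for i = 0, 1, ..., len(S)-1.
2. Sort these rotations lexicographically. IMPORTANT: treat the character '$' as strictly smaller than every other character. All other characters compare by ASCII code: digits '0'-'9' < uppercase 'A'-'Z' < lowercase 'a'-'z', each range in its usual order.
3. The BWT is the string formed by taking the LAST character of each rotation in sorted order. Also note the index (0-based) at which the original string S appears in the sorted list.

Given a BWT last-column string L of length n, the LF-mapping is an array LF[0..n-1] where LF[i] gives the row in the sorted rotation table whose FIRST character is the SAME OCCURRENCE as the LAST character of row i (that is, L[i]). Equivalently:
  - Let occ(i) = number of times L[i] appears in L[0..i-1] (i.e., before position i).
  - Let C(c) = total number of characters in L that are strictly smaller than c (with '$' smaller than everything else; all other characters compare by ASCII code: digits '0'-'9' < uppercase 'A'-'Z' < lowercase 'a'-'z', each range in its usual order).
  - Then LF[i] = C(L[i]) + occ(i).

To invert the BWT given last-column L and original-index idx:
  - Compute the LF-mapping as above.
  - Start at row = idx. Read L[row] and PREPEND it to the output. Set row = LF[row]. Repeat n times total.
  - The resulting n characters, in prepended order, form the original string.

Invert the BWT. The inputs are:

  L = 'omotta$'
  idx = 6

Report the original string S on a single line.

Answer: tomato$

Derivation:
LF mapping: 3 2 4 5 6 1 0
Walk LF starting at row 6, prepending L[row]:
  step 1: row=6, L[6]='$', prepend. Next row=LF[6]=0
  step 2: row=0, L[0]='o', prepend. Next row=LF[0]=3
  step 3: row=3, L[3]='t', prepend. Next row=LF[3]=5
  step 4: row=5, L[5]='a', prepend. Next row=LF[5]=1
  step 5: row=1, L[1]='m', prepend. Next row=LF[1]=2
  step 6: row=2, L[2]='o', prepend. Next row=LF[2]=4
  step 7: row=4, L[4]='t', prepend. Next row=LF[4]=6
Reversed output: tomato$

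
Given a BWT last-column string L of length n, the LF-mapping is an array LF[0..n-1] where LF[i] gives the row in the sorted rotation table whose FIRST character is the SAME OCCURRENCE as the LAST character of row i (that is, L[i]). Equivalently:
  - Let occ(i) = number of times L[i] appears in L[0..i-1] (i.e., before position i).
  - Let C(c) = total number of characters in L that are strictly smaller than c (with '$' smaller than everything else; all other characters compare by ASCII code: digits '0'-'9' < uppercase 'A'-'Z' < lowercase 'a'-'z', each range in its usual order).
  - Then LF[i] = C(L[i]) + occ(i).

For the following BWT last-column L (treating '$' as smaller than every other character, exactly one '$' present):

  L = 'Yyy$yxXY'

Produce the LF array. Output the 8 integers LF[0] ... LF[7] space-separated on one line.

Char counts: '$':1, 'X':1, 'Y':2, 'x':1, 'y':3
C (first-col start): C('$')=0, C('X')=1, C('Y')=2, C('x')=4, C('y')=5
L[0]='Y': occ=0, LF[0]=C('Y')+0=2+0=2
L[1]='y': occ=0, LF[1]=C('y')+0=5+0=5
L[2]='y': occ=1, LF[2]=C('y')+1=5+1=6
L[3]='$': occ=0, LF[3]=C('$')+0=0+0=0
L[4]='y': occ=2, LF[4]=C('y')+2=5+2=7
L[5]='x': occ=0, LF[5]=C('x')+0=4+0=4
L[6]='X': occ=0, LF[6]=C('X')+0=1+0=1
L[7]='Y': occ=1, LF[7]=C('Y')+1=2+1=3

Answer: 2 5 6 0 7 4 1 3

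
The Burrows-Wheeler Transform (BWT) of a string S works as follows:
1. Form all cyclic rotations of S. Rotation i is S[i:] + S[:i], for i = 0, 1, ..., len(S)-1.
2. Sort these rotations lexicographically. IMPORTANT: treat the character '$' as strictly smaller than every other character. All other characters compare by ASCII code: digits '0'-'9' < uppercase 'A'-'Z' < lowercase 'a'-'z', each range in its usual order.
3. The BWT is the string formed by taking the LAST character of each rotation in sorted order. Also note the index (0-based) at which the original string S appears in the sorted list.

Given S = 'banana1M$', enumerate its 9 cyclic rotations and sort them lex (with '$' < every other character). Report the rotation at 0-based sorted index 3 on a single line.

All 9 rotations (rotation i = S[i:]+S[:i]):
  rot[0] = banana1M$
  rot[1] = anana1M$b
  rot[2] = nana1M$ba
  rot[3] = ana1M$ban
  rot[4] = na1M$bana
  rot[5] = a1M$banan
  rot[6] = 1M$banana
  rot[7] = M$banana1
  rot[8] = $banana1M
Sorted (with $ < everything):
  sorted[0] = $banana1M
  sorted[1] = 1M$banana
  sorted[2] = M$banana1
  sorted[3] = a1M$banan
  sorted[4] = ana1M$ban
  sorted[5] = anana1M$b
  sorted[6] = banana1M$
  sorted[7] = na1M$bana
  sorted[8] = nana1M$ba
sorted[3] = a1M$banan

Answer: a1M$banan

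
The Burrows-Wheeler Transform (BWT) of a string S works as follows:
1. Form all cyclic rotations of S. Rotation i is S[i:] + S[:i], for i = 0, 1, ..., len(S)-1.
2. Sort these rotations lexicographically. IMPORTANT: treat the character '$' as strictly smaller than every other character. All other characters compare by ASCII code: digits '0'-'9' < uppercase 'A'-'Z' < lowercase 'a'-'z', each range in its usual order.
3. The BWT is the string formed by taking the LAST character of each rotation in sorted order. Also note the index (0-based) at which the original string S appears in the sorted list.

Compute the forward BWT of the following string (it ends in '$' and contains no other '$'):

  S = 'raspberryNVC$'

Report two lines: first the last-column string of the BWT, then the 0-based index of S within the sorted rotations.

All 13 rotations (rotation i = S[i:]+S[:i]):
  rot[0] = raspberryNVC$
  rot[1] = aspberryNVC$r
  rot[2] = spberryNVC$ra
  rot[3] = pberryNVC$ras
  rot[4] = berryNVC$rasp
  rot[5] = erryNVC$raspb
  rot[6] = rryNVC$raspbe
  rot[7] = ryNVC$raspber
  rot[8] = yNVC$raspberr
  rot[9] = NVC$raspberry
  rot[10] = VC$raspberryN
  rot[11] = C$raspberryNV
  rot[12] = $raspberryNVC
Sorted (with $ < everything):
  sorted[0] = $raspberryNVC  (last char: 'C')
  sorted[1] = C$raspberryNV  (last char: 'V')
  sorted[2] = NVC$raspberry  (last char: 'y')
  sorted[3] = VC$raspberryN  (last char: 'N')
  sorted[4] = aspberryNVC$r  (last char: 'r')
  sorted[5] = berryNVC$rasp  (last char: 'p')
  sorted[6] = erryNVC$raspb  (last char: 'b')
  sorted[7] = pberryNVC$ras  (last char: 's')
  sorted[8] = raspberryNVC$  (last char: '$')
  sorted[9] = rryNVC$raspbe  (last char: 'e')
  sorted[10] = ryNVC$raspber  (last char: 'r')
  sorted[11] = spberryNVC$ra  (last char: 'a')
  sorted[12] = yNVC$raspberr  (last char: 'r')
Last column: CVyNrpbs$erar
Original string S is at sorted index 8

Answer: CVyNrpbs$erar
8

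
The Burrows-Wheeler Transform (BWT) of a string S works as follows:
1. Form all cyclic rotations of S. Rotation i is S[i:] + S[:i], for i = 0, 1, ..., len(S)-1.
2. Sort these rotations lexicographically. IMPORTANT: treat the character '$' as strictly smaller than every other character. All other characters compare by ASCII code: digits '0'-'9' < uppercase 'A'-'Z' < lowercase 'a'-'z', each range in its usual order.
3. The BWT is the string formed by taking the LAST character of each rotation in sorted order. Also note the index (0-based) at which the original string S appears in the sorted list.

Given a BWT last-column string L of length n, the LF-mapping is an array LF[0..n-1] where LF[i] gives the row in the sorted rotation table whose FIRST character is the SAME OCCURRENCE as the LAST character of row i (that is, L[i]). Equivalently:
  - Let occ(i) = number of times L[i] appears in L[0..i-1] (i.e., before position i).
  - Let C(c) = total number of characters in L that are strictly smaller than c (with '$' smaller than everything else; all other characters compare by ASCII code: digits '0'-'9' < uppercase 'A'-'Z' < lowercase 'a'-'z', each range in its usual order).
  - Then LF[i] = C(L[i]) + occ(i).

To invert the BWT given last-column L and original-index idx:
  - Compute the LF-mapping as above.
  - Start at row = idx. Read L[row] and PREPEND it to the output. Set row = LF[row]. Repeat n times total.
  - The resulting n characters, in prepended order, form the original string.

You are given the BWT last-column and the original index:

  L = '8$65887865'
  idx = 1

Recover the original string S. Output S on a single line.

LF mapping: 6 0 3 1 7 8 5 9 4 2
Walk LF starting at row 1, prepending L[row]:
  step 1: row=1, L[1]='$', prepend. Next row=LF[1]=0
  step 2: row=0, L[0]='8', prepend. Next row=LF[0]=6
  step 3: row=6, L[6]='7', prepend. Next row=LF[6]=5
  step 4: row=5, L[5]='8', prepend. Next row=LF[5]=8
  step 5: row=8, L[8]='6', prepend. Next row=LF[8]=4
  step 6: row=4, L[4]='8', prepend. Next row=LF[4]=7
  step 7: row=7, L[7]='8', prepend. Next row=LF[7]=9
  step 8: row=9, L[9]='5', prepend. Next row=LF[9]=2
  step 9: row=2, L[2]='6', prepend. Next row=LF[2]=3
  step 10: row=3, L[3]='5', prepend. Next row=LF[3]=1
Reversed output: 565886878$

Answer: 565886878$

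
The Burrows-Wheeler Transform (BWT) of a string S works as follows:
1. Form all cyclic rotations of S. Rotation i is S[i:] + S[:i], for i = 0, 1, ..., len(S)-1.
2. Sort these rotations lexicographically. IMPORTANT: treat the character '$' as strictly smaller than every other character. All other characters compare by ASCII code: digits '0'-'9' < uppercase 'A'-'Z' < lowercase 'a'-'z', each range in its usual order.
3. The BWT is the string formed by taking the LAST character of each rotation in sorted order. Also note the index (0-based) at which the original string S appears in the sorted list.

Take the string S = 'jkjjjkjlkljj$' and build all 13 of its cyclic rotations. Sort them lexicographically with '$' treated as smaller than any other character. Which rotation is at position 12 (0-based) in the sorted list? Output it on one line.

All 13 rotations (rotation i = S[i:]+S[:i]):
  rot[0] = jkjjjkjlkljj$
  rot[1] = kjjjkjlkljj$j
  rot[2] = jjjkjlkljj$jk
  rot[3] = jjkjlkljj$jkj
  rot[4] = jkjlkljj$jkjj
  rot[5] = kjlkljj$jkjjj
  rot[6] = jlkljj$jkjjjk
  rot[7] = lkljj$jkjjjkj
  rot[8] = kljj$jkjjjkjl
  rot[9] = ljj$jkjjjkjlk
  rot[10] = jj$jkjjjkjlkl
  rot[11] = j$jkjjjkjlklj
  rot[12] = $jkjjjkjlkljj
Sorted (with $ < everything):
  sorted[0] = $jkjjjkjlkljj
  sorted[1] = j$jkjjjkjlklj
  sorted[2] = jj$jkjjjkjlkl
  sorted[3] = jjjkjlkljj$jk
  sorted[4] = jjkjlkljj$jkj
  sorted[5] = jkjjjkjlkljj$
  sorted[6] = jkjlkljj$jkjj
  sorted[7] = jlkljj$jkjjjk
  sorted[8] = kjjjkjlkljj$j
  sorted[9] = kjlkljj$jkjjj
  sorted[10] = kljj$jkjjjkjl
  sorted[11] = ljj$jkjjjkjlk
  sorted[12] = lkljj$jkjjjkj
sorted[12] = lkljj$jkjjjkj

Answer: lkljj$jkjjjkj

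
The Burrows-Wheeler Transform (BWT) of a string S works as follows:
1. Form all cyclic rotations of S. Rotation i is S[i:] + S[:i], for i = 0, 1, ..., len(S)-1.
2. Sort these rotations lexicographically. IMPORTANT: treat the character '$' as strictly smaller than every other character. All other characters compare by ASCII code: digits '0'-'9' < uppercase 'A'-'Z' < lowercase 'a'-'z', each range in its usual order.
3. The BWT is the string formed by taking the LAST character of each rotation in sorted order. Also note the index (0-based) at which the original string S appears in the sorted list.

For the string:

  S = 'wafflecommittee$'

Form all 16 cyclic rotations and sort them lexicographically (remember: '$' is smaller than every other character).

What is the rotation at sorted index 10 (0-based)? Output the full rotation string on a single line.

All 16 rotations (rotation i = S[i:]+S[:i]):
  rot[0] = wafflecommittee$
  rot[1] = afflecommittee$w
  rot[2] = fflecommittee$wa
  rot[3] = flecommittee$waf
  rot[4] = lecommittee$waff
  rot[5] = ecommittee$waffl
  rot[6] = committee$waffle
  rot[7] = ommittee$wafflec
  rot[8] = mmittee$waffleco
  rot[9] = mittee$wafflecom
  rot[10] = ittee$wafflecomm
  rot[11] = ttee$wafflecommi
  rot[12] = tee$wafflecommit
  rot[13] = ee$wafflecommitt
  rot[14] = e$wafflecommitte
  rot[15] = $wafflecommittee
Sorted (with $ < everything):
  sorted[0] = $wafflecommittee
  sorted[1] = afflecommittee$w
  sorted[2] = committee$waffle
  sorted[3] = e$wafflecommitte
  sorted[4] = ecommittee$waffl
  sorted[5] = ee$wafflecommitt
  sorted[6] = fflecommittee$wa
  sorted[7] = flecommittee$waf
  sorted[8] = ittee$wafflecomm
  sorted[9] = lecommittee$waff
  sorted[10] = mittee$wafflecom
  sorted[11] = mmittee$waffleco
  sorted[12] = ommittee$wafflec
  sorted[13] = tee$wafflecommit
  sorted[14] = ttee$wafflecommi
  sorted[15] = wafflecommittee$
sorted[10] = mittee$wafflecom

Answer: mittee$wafflecom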